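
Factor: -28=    - 2^2*7^1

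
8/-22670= - 1 + 11331/11335  =  - 0.00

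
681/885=227/295   =  0.77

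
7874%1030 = 664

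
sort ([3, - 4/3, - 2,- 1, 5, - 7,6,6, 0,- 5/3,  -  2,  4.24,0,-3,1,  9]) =[ - 7, - 3, - 2,-2,-5/3, -4/3 , - 1, 0, 0,  1,  3,4.24,  5,  6, 6 , 9]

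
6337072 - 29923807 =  - 23586735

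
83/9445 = 83/9445 = 0.01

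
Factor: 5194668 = 2^2 * 3^1 * 227^1 * 1907^1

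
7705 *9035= 69614675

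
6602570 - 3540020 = 3062550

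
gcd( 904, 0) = 904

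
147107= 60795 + 86312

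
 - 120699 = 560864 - 681563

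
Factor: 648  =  2^3*3^4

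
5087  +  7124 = 12211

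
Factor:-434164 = - 2^2 * 108541^1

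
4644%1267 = 843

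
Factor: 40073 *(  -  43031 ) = - 1724381263 = -  11^1*37^1  *1163^1*3643^1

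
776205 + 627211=1403416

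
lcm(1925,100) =7700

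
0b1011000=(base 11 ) 80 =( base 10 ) 88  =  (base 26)3a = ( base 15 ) 5d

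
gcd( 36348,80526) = 6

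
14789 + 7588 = 22377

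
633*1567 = 991911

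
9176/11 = 834 + 2/11 = 834.18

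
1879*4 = 7516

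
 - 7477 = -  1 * 7477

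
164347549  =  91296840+73050709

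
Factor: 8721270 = 2^1 *3^5*5^1*37^1*97^1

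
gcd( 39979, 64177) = 1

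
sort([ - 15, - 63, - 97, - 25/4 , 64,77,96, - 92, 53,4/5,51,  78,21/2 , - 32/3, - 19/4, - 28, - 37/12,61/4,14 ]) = [ - 97,-92,-63, - 28, - 15,  -  32/3, - 25/4, - 19/4 , - 37/12,4/5,21/2,14,61/4, 51 , 53, 64,  77, 78,96] 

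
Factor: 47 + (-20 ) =27= 3^3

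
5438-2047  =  3391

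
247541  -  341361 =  - 93820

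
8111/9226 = 8111/9226 = 0.88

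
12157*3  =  36471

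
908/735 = 1 + 173/735 = 1.24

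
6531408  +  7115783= 13647191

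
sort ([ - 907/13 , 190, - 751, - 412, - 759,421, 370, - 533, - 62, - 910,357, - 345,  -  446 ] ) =[ - 910,-759, - 751 , - 533, - 446, - 412, - 345, - 907/13, - 62, 190 , 357, 370, 421]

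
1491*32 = 47712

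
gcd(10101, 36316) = 7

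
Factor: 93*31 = 3^1*31^2 = 2883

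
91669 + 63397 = 155066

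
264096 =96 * 2751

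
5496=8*687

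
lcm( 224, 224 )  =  224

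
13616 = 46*296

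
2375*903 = 2144625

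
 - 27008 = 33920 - 60928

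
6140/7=877 + 1/7 = 877.14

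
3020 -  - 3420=6440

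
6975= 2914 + 4061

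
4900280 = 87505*56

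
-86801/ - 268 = 86801/268 = 323.88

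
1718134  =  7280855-5562721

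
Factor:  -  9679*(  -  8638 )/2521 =83607202/2521 = 2^1*7^1*617^1 * 2521^( - 1)*9679^1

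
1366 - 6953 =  - 5587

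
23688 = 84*282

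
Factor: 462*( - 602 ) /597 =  - 92708/199= -  2^2 * 7^2*11^1 *43^1 *199^ (  -  1)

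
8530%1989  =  574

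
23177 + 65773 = 88950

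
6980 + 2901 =9881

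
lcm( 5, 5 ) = 5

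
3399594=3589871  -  190277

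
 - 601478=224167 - 825645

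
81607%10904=5279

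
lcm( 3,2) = 6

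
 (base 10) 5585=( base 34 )4s9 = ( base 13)2708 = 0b1010111010001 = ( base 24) 9GH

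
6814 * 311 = 2119154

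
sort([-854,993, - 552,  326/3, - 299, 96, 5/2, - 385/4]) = [ - 854, -552, - 299,-385/4, 5/2, 96,326/3,  993]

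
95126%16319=13531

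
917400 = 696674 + 220726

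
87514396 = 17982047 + 69532349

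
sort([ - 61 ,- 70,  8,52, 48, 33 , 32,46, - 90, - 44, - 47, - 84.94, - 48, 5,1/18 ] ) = [ -90 ,- 84.94 , - 70, - 61  , - 48, - 47, - 44,1/18,5, 8 , 32, 33,46,48,52 ] 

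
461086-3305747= - 2844661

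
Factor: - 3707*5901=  - 3^1*7^1*11^1 * 281^1* 337^1 = - 21875007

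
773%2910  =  773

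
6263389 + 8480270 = 14743659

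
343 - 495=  - 152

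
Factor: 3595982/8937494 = 1797991/4468747 =13^2 * 10639^1* 4468747^( - 1)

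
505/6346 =505/6346 = 0.08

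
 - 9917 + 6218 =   -  3699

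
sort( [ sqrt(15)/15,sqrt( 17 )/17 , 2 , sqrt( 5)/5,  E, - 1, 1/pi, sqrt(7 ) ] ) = [ - 1, sqrt(17 )/17, sqrt( 15 )/15, 1/pi, sqrt( 5)/5,  2, sqrt( 7 ), E ] 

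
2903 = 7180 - 4277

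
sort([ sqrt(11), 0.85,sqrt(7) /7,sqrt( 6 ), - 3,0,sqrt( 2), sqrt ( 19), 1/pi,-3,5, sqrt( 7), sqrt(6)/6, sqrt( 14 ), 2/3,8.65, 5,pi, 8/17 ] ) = [ - 3, - 3, 0,  1/pi, sqrt( 7)/7, sqrt(6 ) /6, 8/17, 2/3, 0.85, sqrt( 2), sqrt( 6 ),  sqrt( 7), pi,sqrt( 11),sqrt( 14),  sqrt( 19),5,5, 8.65]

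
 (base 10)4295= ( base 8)10307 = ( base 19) BH1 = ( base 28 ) 5db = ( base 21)9FB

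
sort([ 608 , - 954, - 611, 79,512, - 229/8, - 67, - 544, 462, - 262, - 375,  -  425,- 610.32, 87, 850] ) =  [ - 954, - 611, - 610.32, - 544, - 425, - 375, - 262,-67,-229/8, 79 , 87, 462, 512, 608, 850]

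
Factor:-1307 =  - 1307^1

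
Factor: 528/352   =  2^( - 1 )*3^1 =3/2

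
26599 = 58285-31686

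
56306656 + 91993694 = 148300350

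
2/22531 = 2/22531=0.00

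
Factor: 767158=2^1*7^1*37^1*1481^1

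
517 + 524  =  1041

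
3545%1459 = 627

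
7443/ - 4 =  - 7443/4 = - 1860.75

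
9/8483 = 9/8483 = 0.00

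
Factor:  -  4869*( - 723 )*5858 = 2^1*3^3*29^1*101^1*241^1*541^1 = 20621841246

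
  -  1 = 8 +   -  9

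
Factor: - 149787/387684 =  - 17/44 =- 2^( - 2 )*11^ ( - 1 )*17^1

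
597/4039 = 597/4039 = 0.15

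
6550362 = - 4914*( - 1333)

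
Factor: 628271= 7^1*89753^1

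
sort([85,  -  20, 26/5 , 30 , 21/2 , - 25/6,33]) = [ - 20, -25/6, 26/5, 21/2, 30,33,85] 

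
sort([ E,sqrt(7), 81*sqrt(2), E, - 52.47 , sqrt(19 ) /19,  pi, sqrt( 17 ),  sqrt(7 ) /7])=[ - 52.47,sqrt( 19)/19,sqrt(7 ) /7, sqrt(7 ), E,E, pi,sqrt( 17 ), 81*sqrt( 2) ] 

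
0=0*62523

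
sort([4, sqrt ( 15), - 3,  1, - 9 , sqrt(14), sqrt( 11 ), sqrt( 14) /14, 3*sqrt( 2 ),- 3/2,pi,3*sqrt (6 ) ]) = [ - 9, - 3,-3/2 , sqrt(14 )/14, 1,pi, sqrt( 11), sqrt ( 14 ), sqrt( 15 ), 4,  3*sqrt( 2), 3*sqrt (6) ] 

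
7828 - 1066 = 6762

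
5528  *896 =4953088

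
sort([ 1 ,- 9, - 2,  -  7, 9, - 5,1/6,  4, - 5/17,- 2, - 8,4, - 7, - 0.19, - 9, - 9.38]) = [ - 9.38,  -  9, - 9, - 8, -7,-7, - 5, - 2, - 2, - 5/17, - 0.19,1/6, 1, 4,4  ,  9 ]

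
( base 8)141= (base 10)97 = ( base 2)1100001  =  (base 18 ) 57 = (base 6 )241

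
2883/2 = 1441 + 1/2 = 1441.50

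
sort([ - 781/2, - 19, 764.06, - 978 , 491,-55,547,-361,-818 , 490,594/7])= [ - 978, - 818, - 781/2, - 361, - 55, - 19,  594/7 , 490 , 491, 547, 764.06]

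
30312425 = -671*(-45175)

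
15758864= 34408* 458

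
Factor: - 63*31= - 3^2*7^1*31^1 =- 1953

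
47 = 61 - 14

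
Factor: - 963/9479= - 3^2*107^1*9479^( - 1) 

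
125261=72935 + 52326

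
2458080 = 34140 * 72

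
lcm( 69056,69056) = 69056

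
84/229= 84/229=   0.37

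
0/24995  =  0=0.00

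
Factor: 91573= 91573^1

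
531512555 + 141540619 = 673053174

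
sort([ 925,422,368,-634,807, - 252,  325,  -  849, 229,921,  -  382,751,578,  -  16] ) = [ - 849, -634,-382, - 252 , - 16, 229, 325,368,422,578,751, 807, 921, 925]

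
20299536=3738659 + 16560877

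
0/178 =0 = 0.00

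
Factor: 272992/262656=2^(-4) *3^( - 3 )*449^1 = 449/432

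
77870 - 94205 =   -  16335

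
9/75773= 9/75773 =0.00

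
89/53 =1 + 36/53=1.68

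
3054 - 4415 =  - 1361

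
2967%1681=1286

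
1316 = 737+579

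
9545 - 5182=4363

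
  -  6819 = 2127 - 8946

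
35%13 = 9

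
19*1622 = 30818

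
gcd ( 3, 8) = 1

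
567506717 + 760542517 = 1328049234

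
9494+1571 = 11065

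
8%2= 0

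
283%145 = 138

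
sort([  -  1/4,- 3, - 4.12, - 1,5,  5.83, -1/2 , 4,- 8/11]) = [  -  4.12,-3,  -  1,-8/11 , - 1/2,-1/4, 4,  5, 5.83]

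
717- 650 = 67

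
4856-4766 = 90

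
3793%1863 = 67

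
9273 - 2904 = 6369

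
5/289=5/289 = 0.02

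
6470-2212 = 4258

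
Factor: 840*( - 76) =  - 63840 = - 2^5*3^1*5^1*7^1*19^1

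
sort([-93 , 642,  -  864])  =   [ - 864, - 93,  642]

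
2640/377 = 2640/377=7.00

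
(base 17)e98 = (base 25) 6i7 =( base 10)4207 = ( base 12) 2527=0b1000001101111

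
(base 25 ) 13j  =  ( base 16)2cf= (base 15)32E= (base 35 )kj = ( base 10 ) 719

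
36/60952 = 9/15238  =  0.00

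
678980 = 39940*17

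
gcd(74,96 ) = 2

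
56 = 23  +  33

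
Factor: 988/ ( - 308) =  - 7^( - 1 )*11^ ( - 1 )*13^1*19^1 = - 247/77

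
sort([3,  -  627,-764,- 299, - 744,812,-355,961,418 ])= [ - 764,-744,-627, -355,-299, 3, 418,812,961]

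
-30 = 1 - 31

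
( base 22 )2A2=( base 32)156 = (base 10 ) 1190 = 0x4a6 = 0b10010100110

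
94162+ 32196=126358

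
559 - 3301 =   -  2742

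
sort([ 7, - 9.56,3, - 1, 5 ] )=[ - 9.56, - 1,3, 5, 7]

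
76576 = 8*9572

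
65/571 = 65/571 = 0.11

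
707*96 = 67872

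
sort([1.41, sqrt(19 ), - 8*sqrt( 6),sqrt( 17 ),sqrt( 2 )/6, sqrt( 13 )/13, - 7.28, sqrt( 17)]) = [-8*sqrt( 6), - 7.28,sqrt( 2)/6,sqrt( 13 ) /13,1.41,sqrt( 17),sqrt(17),sqrt(19 )]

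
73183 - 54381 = 18802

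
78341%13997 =8356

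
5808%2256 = 1296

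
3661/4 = 915 +1/4 = 915.25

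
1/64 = 1/64 = 0.02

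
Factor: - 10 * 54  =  -2^2*3^3 * 5^1 = - 540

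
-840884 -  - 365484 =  - 475400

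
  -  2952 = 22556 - 25508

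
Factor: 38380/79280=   2^( - 2)*19^1*101^1*991^( - 1) = 1919/3964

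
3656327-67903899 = -64247572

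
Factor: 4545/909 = 5^1 =5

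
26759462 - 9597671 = 17161791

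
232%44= 12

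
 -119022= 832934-951956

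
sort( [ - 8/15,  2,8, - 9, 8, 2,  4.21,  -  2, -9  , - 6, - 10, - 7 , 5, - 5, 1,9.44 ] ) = [ - 10 , - 9, - 9 , - 7,-6,-5, - 2,- 8/15, 1 , 2,  2, 4.21, 5,  8, 8, 9.44 ] 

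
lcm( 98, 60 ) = 2940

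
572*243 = 138996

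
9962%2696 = 1874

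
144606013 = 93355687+51250326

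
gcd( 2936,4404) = 1468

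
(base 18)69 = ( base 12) 99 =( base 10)117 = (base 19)63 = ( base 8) 165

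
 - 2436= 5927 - 8363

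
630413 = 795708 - 165295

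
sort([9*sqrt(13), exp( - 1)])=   [ exp( - 1),9*sqrt( 13)]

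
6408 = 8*801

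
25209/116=25209/116 = 217.32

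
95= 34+61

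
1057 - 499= 558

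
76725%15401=15121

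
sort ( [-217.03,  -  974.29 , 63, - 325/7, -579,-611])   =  [ - 974.29, - 611, - 579,-217.03,-325/7,63 ] 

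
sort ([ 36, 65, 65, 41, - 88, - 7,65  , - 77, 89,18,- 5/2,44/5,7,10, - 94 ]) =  [ - 94 ,-88,  -  77, - 7, - 5/2,7, 44/5, 10, 18, 36,41, 65, 65, 65, 89 ] 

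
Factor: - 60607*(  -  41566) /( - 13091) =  - 2^1*7^1*13^(-1)*19^( - 1)*53^(-1 )*2969^1*60607^1 = - 2519190562/13091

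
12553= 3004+9549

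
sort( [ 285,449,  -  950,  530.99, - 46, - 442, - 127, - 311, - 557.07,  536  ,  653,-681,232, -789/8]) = [ - 950, - 681, - 557.07, - 442,  -  311, - 127, - 789/8,-46,  232, 285,449,530.99, 536, 653]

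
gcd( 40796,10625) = 1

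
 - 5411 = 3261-8672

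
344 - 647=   -  303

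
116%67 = 49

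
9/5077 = 9/5077 = 0.00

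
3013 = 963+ 2050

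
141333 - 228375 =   -  87042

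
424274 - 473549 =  -49275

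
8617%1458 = 1327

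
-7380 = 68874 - 76254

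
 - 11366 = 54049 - 65415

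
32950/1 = 32950 = 32950.00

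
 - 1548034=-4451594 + 2903560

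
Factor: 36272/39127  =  2^4*11^( - 1 ) * 2267^1*3557^( - 1 ) 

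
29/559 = 29/559 = 0.05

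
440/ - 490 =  - 1 + 5/49 = -0.90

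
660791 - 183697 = 477094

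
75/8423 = 75/8423 = 0.01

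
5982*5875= 35144250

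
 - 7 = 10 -17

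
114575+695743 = 810318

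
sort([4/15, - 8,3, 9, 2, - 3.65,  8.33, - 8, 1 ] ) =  [ - 8 , - 8, - 3.65, 4/15, 1, 2, 3, 8.33,9 ]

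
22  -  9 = 13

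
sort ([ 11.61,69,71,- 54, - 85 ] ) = [-85, - 54, 11.61 , 69,71]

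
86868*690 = 59938920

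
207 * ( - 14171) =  - 2933397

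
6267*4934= 30921378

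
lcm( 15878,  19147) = 650998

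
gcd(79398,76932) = 18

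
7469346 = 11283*662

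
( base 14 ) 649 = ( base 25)1OG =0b10011011001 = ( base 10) 1241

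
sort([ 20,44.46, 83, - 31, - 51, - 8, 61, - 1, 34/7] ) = [ -51, - 31, - 8 , - 1 , 34/7, 20,44.46, 61, 83]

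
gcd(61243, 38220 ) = 91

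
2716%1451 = 1265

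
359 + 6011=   6370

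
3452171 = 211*16361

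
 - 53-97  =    -  150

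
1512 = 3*504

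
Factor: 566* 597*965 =326075430 = 2^1* 3^1 * 5^1*193^1*199^1*283^1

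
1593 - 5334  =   - 3741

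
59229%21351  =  16527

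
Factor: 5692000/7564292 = 1423000/1891073 = 2^3 *5^3 * 1423^1*1891073^ ( - 1)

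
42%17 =8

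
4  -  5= -1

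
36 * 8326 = 299736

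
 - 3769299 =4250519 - 8019818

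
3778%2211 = 1567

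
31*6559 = 203329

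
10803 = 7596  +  3207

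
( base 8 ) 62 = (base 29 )1l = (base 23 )24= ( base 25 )20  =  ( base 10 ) 50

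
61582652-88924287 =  - 27341635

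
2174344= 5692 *382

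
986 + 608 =1594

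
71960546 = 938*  76717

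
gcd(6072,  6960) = 24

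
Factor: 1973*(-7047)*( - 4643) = 3^5*29^1 * 1973^1*4643^1 = 64555023033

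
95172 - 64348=30824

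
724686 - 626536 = 98150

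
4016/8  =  502 =502.00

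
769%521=248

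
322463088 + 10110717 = 332573805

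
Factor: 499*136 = 2^3*17^1*499^1= 67864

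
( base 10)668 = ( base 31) lh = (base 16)29c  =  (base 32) ks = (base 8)1234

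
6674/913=6674/913 =7.31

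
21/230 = 21/230 = 0.09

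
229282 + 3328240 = 3557522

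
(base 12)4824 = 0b1111110011100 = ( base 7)32410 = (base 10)8092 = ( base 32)7ss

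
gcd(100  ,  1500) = 100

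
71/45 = 1 + 26/45 = 1.58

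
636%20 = 16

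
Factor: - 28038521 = - 7^1*233^1*17191^1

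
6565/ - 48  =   - 6565/48=- 136.77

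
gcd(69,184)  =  23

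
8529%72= 33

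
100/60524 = 25/15131 = 0.00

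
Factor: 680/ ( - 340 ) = -2^1 = - 2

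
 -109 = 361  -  470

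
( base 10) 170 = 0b10101010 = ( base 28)62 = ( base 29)5P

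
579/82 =579/82 = 7.06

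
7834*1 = 7834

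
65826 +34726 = 100552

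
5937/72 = 82 + 11/24=82.46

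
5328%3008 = 2320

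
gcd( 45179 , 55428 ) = 1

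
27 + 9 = 36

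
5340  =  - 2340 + 7680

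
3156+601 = 3757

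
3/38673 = 1/12891 = 0.00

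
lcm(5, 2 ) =10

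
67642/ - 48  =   - 33821/24 =- 1409.21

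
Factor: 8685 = 3^2 *5^1 * 193^1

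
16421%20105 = 16421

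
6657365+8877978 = 15535343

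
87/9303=29/3101  =  0.01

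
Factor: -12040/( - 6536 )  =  5^1*7^1*19^( - 1 ) = 35/19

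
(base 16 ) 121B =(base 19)CFI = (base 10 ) 4635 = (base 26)6m7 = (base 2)1001000011011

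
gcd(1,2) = 1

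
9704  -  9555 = 149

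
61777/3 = 61777/3 = 20592.33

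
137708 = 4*34427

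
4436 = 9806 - 5370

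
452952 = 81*5592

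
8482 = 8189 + 293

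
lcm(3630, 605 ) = 3630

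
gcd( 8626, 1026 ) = 38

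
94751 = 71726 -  - 23025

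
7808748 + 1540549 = 9349297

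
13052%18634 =13052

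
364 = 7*52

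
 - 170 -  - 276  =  106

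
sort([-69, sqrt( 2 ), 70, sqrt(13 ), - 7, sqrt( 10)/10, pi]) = [ - 69, -7, sqrt(10) /10, sqrt( 2 ), pi, sqrt(13 ),70]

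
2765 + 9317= 12082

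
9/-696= - 1 + 229/232 =-  0.01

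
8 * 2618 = 20944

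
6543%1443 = 771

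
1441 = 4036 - 2595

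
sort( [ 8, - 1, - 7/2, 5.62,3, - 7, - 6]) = [ - 7, - 6, - 7/2, - 1,  3,5.62, 8] 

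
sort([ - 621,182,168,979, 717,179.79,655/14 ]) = [ - 621, 655/14, 168, 179.79,182, 717,979]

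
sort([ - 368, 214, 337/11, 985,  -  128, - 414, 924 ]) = [ - 414, - 368, -128,337/11,  214 , 924,985]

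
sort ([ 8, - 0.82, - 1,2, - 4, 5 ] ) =[-4, - 1, - 0.82,2,5, 8 ]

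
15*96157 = 1442355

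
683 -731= - 48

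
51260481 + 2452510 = 53712991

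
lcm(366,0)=0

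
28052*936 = 26256672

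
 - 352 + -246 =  - 598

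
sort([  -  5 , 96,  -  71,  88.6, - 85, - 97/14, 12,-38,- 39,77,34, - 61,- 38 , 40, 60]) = [ - 85, - 71, - 61, - 39, - 38,  -  38,- 97/14, - 5, 12, 34, 40,  60, 77,88.6 , 96 ] 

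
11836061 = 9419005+2417056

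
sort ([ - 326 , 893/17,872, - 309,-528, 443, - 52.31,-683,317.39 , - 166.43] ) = [-683, - 528,- 326,  -  309, - 166.43, - 52.31, 893/17, 317.39, 443, 872]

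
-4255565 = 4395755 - 8651320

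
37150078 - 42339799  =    -  5189721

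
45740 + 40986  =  86726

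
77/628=77/628=0.12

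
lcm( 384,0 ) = 0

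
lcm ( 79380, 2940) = 79380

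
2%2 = 0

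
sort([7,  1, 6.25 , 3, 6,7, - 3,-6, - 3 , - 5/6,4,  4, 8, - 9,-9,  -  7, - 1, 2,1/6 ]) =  [-9, -9, - 7 ,  -  6, - 3,-3, - 1,- 5/6,1/6,  1,  2, 3, 4 , 4, 6,6.25,7,  7, 8]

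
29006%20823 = 8183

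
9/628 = 9/628=0.01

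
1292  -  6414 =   -  5122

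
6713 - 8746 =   -  2033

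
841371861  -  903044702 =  - 61672841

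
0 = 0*736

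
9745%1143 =601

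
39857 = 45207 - 5350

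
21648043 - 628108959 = -606460916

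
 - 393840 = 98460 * ( - 4) 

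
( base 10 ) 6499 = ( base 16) 1963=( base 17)1585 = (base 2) 1100101100011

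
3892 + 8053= 11945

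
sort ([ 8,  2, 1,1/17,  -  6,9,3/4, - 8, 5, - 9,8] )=[ - 9, - 8, - 6 , 1/17,3/4,1 , 2,5,8 , 8,9] 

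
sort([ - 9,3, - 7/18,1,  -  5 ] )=[ - 9,-5,  -  7/18, 1,3]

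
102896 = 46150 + 56746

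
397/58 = 6 + 49/58 = 6.84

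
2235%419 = 140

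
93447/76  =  93447/76 = 1229.57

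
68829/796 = 68829/796 =86.47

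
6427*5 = 32135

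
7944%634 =336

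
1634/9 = 1634/9 = 181.56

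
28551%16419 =12132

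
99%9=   0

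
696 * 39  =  27144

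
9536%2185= 796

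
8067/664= 12 + 99/664 = 12.15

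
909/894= 1 + 5/298 = 1.02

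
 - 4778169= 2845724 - 7623893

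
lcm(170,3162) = 15810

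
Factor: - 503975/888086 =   -  2^(  -  1)*5^2*19^1 * 1061^1 * 444043^( - 1 )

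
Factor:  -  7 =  - 7^1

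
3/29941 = 3/29941 = 0.00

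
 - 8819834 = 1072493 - 9892327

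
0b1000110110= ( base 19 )1af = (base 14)2c6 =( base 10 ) 566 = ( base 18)1d8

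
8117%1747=1129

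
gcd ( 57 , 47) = 1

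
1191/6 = 397/2 = 198.50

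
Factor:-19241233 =-11^1*173^1*10111^1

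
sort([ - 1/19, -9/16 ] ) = [  -  9/16, - 1/19] 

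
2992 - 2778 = 214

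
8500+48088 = 56588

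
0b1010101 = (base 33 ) 2j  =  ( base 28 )31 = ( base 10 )85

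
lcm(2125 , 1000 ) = 17000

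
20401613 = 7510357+12891256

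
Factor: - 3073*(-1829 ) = 7^1 * 31^1*59^1*439^1 =5620517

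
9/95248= 9/95248 = 0.00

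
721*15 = 10815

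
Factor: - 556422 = - 2^1*3^1*92737^1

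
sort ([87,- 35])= [ - 35, 87]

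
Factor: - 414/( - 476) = 2^( -1)*3^2*7^ ( - 1)* 17^( - 1)*23^1= 207/238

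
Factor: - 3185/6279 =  - 35/69 = - 3^(-1)*5^1*7^1*23^(-1) 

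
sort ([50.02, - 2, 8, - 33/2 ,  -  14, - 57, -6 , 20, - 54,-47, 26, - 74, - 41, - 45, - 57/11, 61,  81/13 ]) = [ - 74, - 57, - 54, -47, - 45, - 41,-33/2, - 14,-6, - 57/11,  -  2,81/13, 8, 20, 26,  50.02,  61 ]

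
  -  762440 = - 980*778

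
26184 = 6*4364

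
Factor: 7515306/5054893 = 2^1*3^2 * 19^( - 1 )  *  359^1* 1163^1 *266047^( - 1)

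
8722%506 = 120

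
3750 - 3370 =380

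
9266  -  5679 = 3587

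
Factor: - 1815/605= - 3 = - 3^1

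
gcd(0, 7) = 7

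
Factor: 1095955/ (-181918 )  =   - 2^( - 1)*5^1 *7^1*11^( - 1)*173^1*181^1*8269^( - 1 )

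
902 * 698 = 629596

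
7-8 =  - 1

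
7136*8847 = 63132192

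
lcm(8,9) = 72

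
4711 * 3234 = 15235374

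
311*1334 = 414874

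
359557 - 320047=39510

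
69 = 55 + 14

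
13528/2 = 6764 = 6764.00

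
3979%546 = 157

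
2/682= 1/341= 0.00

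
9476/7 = 1353 + 5/7 = 1353.71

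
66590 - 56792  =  9798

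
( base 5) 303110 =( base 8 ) 23064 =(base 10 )9780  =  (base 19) 181e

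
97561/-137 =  - 97561/137= - 712.12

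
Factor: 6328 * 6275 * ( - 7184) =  - 2^7*5^2*7^1 * 113^1*251^1*449^1 = - 285263708800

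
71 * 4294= 304874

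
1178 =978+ 200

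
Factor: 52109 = 107^1*487^1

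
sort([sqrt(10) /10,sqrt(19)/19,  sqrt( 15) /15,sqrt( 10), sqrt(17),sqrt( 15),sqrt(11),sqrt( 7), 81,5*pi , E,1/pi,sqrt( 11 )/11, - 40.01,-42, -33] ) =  [ - 42, - 40.01,-33,sqrt( 19)/19,sqrt(15)/15,sqrt ( 11)/11 , sqrt( 10 ) /10,1/pi, sqrt(7),  E, sqrt( 10), sqrt(11), sqrt(15),sqrt(17 ), 5*pi,81] 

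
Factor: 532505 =5^1* 106501^1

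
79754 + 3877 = 83631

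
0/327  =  0  =  0.00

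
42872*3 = 128616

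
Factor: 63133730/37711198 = 31566865/18855599 = 5^1*7^( - 1) * 11^1 * 241^( - 1)*467^1*1229^1*11177^ ( - 1)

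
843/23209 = 843/23209= 0.04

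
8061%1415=986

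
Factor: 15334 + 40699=56033=137^1*409^1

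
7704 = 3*2568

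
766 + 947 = 1713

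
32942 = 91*362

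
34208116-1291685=32916431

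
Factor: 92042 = 2^1*46021^1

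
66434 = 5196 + 61238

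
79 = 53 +26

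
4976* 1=4976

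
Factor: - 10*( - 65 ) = 650 = 2^1*5^2 *13^1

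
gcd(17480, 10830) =190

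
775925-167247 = 608678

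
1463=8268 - 6805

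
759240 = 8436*90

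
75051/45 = 1667 + 4/5=1667.80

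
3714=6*619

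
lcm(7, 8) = 56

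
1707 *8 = 13656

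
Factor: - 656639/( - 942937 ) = 37^1*97^( - 1)*9721^( - 1) *17747^1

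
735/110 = 147/22 = 6.68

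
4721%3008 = 1713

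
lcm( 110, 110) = 110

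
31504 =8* 3938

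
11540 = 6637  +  4903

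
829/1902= 829/1902 = 0.44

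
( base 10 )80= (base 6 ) 212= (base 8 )120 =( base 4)1100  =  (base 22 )3e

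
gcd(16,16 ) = 16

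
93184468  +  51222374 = 144406842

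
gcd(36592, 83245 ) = 1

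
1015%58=29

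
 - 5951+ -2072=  - 8023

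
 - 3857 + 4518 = 661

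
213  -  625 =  - 412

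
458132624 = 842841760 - 384709136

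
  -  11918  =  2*( - 5959) 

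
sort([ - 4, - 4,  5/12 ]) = [ - 4, - 4,5/12]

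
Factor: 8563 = 8563^1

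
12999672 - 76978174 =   -  63978502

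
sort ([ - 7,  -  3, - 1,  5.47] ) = [-7,  -  3, - 1,5.47 ] 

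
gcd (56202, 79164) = 6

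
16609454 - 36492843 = -19883389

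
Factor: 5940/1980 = 3^1 = 3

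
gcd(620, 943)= 1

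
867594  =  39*22246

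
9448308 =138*68466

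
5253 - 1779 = 3474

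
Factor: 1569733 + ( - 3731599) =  - 2^1*3^1*7^1 * 51473^1 = - 2161866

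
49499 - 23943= 25556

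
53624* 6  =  321744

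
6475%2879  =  717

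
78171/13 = 78171/13 = 6013.15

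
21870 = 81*270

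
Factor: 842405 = 5^1*168481^1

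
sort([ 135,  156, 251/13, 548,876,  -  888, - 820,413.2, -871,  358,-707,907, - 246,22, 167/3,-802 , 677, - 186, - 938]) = [-938, - 888, - 871, - 820,-802, -707, - 246, -186, 251/13, 22,167/3, 135, 156,358,413.2,  548, 677,876 , 907 ]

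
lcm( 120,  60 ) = 120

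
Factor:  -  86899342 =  - 2^1*17^1*2555863^1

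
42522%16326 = 9870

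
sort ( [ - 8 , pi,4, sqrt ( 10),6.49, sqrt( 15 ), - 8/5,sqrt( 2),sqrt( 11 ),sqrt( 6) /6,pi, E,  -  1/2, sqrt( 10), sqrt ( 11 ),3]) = [ - 8, - 8/5, -1/2, sqrt(6 ) /6,  sqrt( 2 ), E, 3,pi,pi,sqrt(10),sqrt( 10), sqrt ( 11),sqrt( 11),sqrt(15),4,6.49] 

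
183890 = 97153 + 86737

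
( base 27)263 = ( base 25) 2en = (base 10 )1623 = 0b11001010111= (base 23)31d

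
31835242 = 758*41999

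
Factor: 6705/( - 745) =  - 9 = - 3^2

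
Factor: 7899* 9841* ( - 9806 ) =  - 762260182554=- 2^1 * 3^1*13^1*757^1 * 2633^1*4903^1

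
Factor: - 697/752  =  - 2^(- 4 ) *17^1*41^1 * 47^( - 1)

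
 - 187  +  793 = 606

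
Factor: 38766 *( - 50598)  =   - 2^2 * 3^4 *7^1 *13^1*71^1*937^1 = - 1961482068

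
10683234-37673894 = -26990660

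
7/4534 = 7/4534 = 0.00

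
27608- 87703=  - 60095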